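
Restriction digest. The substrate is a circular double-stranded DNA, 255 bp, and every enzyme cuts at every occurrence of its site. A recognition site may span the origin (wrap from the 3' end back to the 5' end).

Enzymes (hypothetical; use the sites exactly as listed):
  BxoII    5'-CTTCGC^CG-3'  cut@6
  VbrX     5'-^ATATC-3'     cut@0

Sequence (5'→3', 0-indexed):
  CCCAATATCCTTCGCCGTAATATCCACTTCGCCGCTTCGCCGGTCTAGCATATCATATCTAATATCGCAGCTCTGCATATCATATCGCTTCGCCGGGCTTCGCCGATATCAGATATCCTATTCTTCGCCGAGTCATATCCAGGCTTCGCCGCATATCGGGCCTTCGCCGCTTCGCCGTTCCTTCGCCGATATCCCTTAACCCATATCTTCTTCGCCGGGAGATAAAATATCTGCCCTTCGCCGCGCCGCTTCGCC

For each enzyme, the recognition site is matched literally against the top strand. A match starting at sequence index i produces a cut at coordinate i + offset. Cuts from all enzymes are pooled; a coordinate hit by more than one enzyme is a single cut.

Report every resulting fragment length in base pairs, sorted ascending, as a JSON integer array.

[2,2,3,4,5,5,6,7,7,8,8,9,10,11,11,11,12,13,13,14,15,15,15,15,16,18]

Scan for sites:
  BxoII (CTTCGCCG, off=6): starts [9, 26, 34, 87, 97, 122, 143, 161, 169, 180, 209, 235] → cuts [15, 32, 40, 93, 103, 128, 149, 167, 175, 186, 215, 241]
  VbrX (ATATC, off=0): starts [4, 19, 49, 54, 61, 76, 81, 105, 112, 134, 152, 188, 202, 226] → cuts [4, 19, 49, 54, 61, 76, 81, 105, 112, 134, 152, 188, 202, 226]

All cut coordinates (distinct, sorted): [4, 15, 19, 32, 40, 49, 54, 61, 76, 81, 93, 103, 105, 112, 128, 134, 149, 152, 167, 175, 186, 188, 202, 215, 226, 241]

Fragments:
  4→15: 11 bp
  15→19: 4 bp
  19→32: 13 bp
  32→40: 8 bp
  40→49: 9 bp
  49→54: 5 bp
  54→61: 7 bp
  61→76: 15 bp
  76→81: 5 bp
  81→93: 12 bp
  93→103: 10 bp
  103→105: 2 bp
  105→112: 7 bp
  112→128: 16 bp
  128→134: 6 bp
  134→149: 15 bp
  149→152: 3 bp
  152→167: 15 bp
  167→175: 8 bp
  175→186: 11 bp
  186→188: 2 bp
  188→202: 14 bp
  202→215: 13 bp
  215→226: 11 bp
  226→241: 15 bp
  241→4 (wrap): 255-241+4 = 18 bp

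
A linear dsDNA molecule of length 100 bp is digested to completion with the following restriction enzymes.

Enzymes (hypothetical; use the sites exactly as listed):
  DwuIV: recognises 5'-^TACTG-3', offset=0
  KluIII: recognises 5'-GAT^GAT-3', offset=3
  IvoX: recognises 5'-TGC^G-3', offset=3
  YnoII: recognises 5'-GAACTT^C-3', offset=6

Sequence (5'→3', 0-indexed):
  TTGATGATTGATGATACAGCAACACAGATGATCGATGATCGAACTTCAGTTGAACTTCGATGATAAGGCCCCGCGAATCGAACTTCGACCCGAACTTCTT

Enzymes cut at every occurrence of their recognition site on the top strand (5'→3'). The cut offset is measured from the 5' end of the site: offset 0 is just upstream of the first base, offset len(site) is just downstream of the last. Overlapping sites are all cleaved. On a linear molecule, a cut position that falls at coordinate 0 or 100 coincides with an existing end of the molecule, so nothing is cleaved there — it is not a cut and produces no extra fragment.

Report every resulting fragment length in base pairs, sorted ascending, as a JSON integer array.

[3,4,5,7,7,10,11,12,17,24]

Site scan:
  DwuIV (TACTG, off=0): no sites
  KluIII (GATGAT, off=3): starts [2, 9, 26, 33, 58] → cuts [5, 12, 29, 36, 61]
  IvoX (TGCG, off=3): no sites
  YnoII (GAACTTC, off=6): starts [40, 51, 79, 91] → cuts [46, 57, 85, 97]

Pooled cuts: [5, 12, 29, 36, 46, 57, 61, 85, 97]

Fragments:
  [0,5): 5 bp
  [5,12): 7 bp
  [12,29): 17 bp
  [29,36): 7 bp
  [36,46): 10 bp
  [46,57): 11 bp
  [57,61): 4 bp
  [61,85): 24 bp
  [85,97): 12 bp
  [97,100): 3 bp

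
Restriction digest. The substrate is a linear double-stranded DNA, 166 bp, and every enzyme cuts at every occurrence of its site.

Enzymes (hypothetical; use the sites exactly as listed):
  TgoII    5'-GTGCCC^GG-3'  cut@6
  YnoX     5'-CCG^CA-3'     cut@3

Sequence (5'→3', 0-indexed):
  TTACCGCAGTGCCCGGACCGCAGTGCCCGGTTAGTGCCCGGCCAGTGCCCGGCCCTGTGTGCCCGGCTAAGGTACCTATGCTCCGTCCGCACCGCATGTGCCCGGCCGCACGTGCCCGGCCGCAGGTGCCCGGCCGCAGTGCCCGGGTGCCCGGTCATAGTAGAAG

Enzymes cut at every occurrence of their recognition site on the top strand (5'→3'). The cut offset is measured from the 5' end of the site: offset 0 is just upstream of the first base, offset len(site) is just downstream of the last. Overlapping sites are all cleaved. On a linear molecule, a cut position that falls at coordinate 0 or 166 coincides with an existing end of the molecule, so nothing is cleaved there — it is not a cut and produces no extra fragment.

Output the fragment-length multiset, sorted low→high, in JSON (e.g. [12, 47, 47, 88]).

[5,5,5,5,6,6,8,8,8,8,9,9,9,11,11,14,14,25]

Site scan:
  TgoII (GTGCCCGG, off=6): starts [8, 22, 33, 44, 58, 97, 111, 125, 138, 146] → cuts [14, 28, 39, 50, 64, 103, 117, 131, 144, 152]
  YnoX (CCGCA, off=3): starts [3, 17, 86, 91, 105, 119, 133] → cuts [6, 20, 89, 94, 108, 122, 136]

Pooled cuts: [6, 14, 20, 28, 39, 50, 64, 89, 94, 103, 108, 117, 122, 131, 136, 144, 152]

Fragments:
  [0,6): 6 bp
  [6,14): 8 bp
  [14,20): 6 bp
  [20,28): 8 bp
  [28,39): 11 bp
  [39,50): 11 bp
  [50,64): 14 bp
  [64,89): 25 bp
  [89,94): 5 bp
  [94,103): 9 bp
  [103,108): 5 bp
  [108,117): 9 bp
  [117,122): 5 bp
  [122,131): 9 bp
  [131,136): 5 bp
  [136,144): 8 bp
  [144,152): 8 bp
  [152,166): 14 bp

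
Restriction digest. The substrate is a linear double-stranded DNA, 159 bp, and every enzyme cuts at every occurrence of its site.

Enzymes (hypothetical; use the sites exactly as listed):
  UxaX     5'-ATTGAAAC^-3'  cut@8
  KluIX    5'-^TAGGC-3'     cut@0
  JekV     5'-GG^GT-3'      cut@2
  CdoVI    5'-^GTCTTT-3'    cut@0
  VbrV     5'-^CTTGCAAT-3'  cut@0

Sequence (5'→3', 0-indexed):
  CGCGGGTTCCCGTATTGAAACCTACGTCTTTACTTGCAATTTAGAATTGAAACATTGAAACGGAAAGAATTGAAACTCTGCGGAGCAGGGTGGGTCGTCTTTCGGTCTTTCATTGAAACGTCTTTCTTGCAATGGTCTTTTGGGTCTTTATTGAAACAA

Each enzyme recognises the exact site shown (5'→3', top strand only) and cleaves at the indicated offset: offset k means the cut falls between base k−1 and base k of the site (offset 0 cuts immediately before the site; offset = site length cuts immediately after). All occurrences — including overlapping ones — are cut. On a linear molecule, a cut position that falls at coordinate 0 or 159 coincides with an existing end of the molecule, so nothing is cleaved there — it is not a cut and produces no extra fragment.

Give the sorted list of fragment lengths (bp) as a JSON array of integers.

Per-enzyme occurrences:
  UxaX ATTGAAAC/8: at [13, 45, 53, 68, 111, 149] ⇒ [21, 53, 61, 76, 119, 157]
  KluIX (TAGGC, off=0): no sites
  JekV GGGT/2: at [3, 87, 91, 141] ⇒ [5, 89, 93, 143]
  CdoVI GTCTTT/0: at [25, 96, 104, 119, 134, 143] ⇒ [25, 96, 104, 119, 134, 143]
  VbrV CTTGCAAT/0: at [32, 125] ⇒ [32, 125]

All cut coordinates (distinct, sorted): [5, 21, 25, 32, 53, 61, 76, 89, 93, 96, 104, 119, 125, 134, 143, 157]

Fragment lengths:
  [0,5): 5 bp
  [5,21): 16 bp
  [21,25): 4 bp
  [25,32): 7 bp
  [32,53): 21 bp
  [53,61): 8 bp
  [61,76): 15 bp
  [76,89): 13 bp
  [89,93): 4 bp
  [93,96): 3 bp
  [96,104): 8 bp
  [104,119): 15 bp
  [119,125): 6 bp
  [125,134): 9 bp
  [134,143): 9 bp
  [143,157): 14 bp
  [157,159): 2 bp

[2,3,4,4,5,6,7,8,8,9,9,13,14,15,15,16,21]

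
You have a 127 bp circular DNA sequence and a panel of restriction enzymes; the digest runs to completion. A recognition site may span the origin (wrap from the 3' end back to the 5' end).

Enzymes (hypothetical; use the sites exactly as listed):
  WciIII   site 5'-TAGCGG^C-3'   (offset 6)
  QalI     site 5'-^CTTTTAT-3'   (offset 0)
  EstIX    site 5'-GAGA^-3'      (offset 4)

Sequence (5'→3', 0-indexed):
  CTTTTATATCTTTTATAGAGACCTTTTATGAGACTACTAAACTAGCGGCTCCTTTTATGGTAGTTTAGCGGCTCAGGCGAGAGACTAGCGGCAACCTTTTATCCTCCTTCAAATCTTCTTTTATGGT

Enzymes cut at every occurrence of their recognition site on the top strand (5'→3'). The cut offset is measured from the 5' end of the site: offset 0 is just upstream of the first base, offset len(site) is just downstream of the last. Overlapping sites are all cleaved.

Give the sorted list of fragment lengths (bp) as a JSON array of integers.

[1,2,3,4,7,9,10,11,11,12,15,20,22]

Scan for sites:
  WciIII TAGCGGC/6: at [42, 65, 85] ⇒ [48, 71, 91]
  QalI CTTTTAT/0: at [0, 9, 22, 51, 95, 117] ⇒ [0, 9, 22, 51, 95, 117]
  EstIX GAGA/4: at [17, 29, 78, 80] ⇒ [21, 33, 82, 84]

All cut coordinates (distinct, sorted): [0, 9, 21, 22, 33, 48, 51, 71, 82, 84, 91, 95, 117]

Fragments:
  0→9: 9 bp
  9→21: 12 bp
  21→22: 1 bp
  22→33: 11 bp
  33→48: 15 bp
  48→51: 3 bp
  51→71: 20 bp
  71→82: 11 bp
  82→84: 2 bp
  84→91: 7 bp
  91→95: 4 bp
  95→117: 22 bp
  117→0 (wrap): 127-117+0 = 10 bp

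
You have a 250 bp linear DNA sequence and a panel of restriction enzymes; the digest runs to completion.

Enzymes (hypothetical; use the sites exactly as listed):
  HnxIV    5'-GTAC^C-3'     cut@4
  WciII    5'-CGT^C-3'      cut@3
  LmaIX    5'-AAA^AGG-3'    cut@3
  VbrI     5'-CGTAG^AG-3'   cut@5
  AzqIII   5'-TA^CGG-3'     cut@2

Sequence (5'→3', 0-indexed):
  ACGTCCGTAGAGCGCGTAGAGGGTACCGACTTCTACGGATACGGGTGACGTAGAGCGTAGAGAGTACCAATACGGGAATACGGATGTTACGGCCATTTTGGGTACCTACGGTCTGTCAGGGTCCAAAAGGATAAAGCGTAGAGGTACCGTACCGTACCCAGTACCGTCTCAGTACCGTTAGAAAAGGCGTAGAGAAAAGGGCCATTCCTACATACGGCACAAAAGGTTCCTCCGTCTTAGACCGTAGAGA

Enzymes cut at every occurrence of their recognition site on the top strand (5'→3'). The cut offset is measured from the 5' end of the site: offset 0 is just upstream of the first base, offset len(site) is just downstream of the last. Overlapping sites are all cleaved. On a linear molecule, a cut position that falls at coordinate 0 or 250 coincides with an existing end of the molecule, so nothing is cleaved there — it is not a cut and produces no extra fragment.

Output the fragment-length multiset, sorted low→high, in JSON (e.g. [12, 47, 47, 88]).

[3,3,3,4,5,5,5,5,6,6,6,7,7,7,7,8,8,8,9,9,9,9,9,12,12,12,14,16,17,19]

Scan for sites:
  HnxIV (GTACC, off=4): starts [22, 63, 101, 143, 148, 153, 160, 171] → cuts [26, 67, 105, 147, 152, 157, 164, 175]
  WciII (CGTC, off=3): starts [1, 164, 232] → cuts [4, 167, 235]
  LmaIX (AAAAGG, off=3): starts [124, 181, 194, 220] → cuts [127, 184, 197, 223]
  VbrI (CGTAGAG, off=5): starts [5, 14, 48, 55, 136, 187, 242] → cuts [10, 19, 53, 60, 141, 192, 247]
  AzqIII (TACGG, off=2): starts [33, 39, 70, 78, 87, 106, 212] → cuts [35, 41, 72, 80, 89, 108, 214]

Pooled cuts: [4, 10, 19, 26, 35, 41, 53, 60, 67, 72, 80, 89, 105, 108, 127, 141, 147, 152, 157, 164, 167, 175, 184, 192, 197, 214, 223, 235, 247]

Fragments:
  [0,4): 4 bp
  [4,10): 6 bp
  [10,19): 9 bp
  [19,26): 7 bp
  [26,35): 9 bp
  [35,41): 6 bp
  [41,53): 12 bp
  [53,60): 7 bp
  [60,67): 7 bp
  [67,72): 5 bp
  [72,80): 8 bp
  [80,89): 9 bp
  [89,105): 16 bp
  [105,108): 3 bp
  [108,127): 19 bp
  [127,141): 14 bp
  [141,147): 6 bp
  [147,152): 5 bp
  [152,157): 5 bp
  [157,164): 7 bp
  [164,167): 3 bp
  [167,175): 8 bp
  [175,184): 9 bp
  [184,192): 8 bp
  [192,197): 5 bp
  [197,214): 17 bp
  [214,223): 9 bp
  [223,235): 12 bp
  [235,247): 12 bp
  [247,250): 3 bp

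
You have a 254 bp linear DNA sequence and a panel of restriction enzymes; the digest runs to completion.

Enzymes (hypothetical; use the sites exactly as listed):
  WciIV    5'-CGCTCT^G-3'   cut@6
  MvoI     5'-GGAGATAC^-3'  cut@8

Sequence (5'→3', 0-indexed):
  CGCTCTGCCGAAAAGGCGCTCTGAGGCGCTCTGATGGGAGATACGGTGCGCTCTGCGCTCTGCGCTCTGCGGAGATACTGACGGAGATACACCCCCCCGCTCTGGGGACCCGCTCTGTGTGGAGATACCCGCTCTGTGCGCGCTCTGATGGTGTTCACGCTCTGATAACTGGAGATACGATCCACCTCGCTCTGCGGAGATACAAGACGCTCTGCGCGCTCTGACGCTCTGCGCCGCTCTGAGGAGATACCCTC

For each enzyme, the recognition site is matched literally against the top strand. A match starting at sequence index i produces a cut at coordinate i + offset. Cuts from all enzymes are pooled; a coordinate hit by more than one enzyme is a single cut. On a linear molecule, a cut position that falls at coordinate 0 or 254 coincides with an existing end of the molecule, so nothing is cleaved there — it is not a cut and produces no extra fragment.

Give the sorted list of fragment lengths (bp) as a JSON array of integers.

[4,6,7,7,7,8,9,10,10,10,10,10,10,10,11,12,12,12,13,13,15,15,16,17]

Site scan:
  WciIV CGCTCTG/6: at [0, 16, 26, 48, 55, 62, 97, 110, 129, 140, 157, 187, 207, 216, 224, 234] ⇒ [6, 22, 32, 54, 61, 68, 103, 116, 135, 146, 163, 193, 213, 222, 230, 240]
  MvoI GGAGATAC/8: at [36, 70, 82, 120, 170, 195, 242] ⇒ [44, 78, 90, 128, 178, 203, 250]

Pooled cuts: [6, 22, 32, 44, 54, 61, 68, 78, 90, 103, 116, 128, 135, 146, 163, 178, 193, 203, 213, 222, 230, 240, 250]

Fragments:
  [0,6): 6 bp
  [6,22): 16 bp
  [22,32): 10 bp
  [32,44): 12 bp
  [44,54): 10 bp
  [54,61): 7 bp
  [61,68): 7 bp
  [68,78): 10 bp
  [78,90): 12 bp
  [90,103): 13 bp
  [103,116): 13 bp
  [116,128): 12 bp
  [128,135): 7 bp
  [135,146): 11 bp
  [146,163): 17 bp
  [163,178): 15 bp
  [178,193): 15 bp
  [193,203): 10 bp
  [203,213): 10 bp
  [213,222): 9 bp
  [222,230): 8 bp
  [230,240): 10 bp
  [240,250): 10 bp
  [250,254): 4 bp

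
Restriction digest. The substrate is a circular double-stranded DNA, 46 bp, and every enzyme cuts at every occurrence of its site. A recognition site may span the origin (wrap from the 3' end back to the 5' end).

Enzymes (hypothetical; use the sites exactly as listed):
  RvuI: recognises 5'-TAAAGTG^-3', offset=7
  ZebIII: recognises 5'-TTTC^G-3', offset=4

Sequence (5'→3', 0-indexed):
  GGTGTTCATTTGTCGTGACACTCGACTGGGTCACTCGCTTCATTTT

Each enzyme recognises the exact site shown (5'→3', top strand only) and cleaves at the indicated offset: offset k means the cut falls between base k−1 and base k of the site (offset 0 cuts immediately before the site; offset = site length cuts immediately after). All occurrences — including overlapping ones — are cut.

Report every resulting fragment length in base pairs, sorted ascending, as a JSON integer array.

[46]

Scan for sites:
  RvuI (TAAAGTG, off=7): no sites
  ZebIII (TTTCG, off=4): no sites

All cut coordinates (distinct, sorted): ∅

Fragments:
  no cuts → one circular fragment of 46 bp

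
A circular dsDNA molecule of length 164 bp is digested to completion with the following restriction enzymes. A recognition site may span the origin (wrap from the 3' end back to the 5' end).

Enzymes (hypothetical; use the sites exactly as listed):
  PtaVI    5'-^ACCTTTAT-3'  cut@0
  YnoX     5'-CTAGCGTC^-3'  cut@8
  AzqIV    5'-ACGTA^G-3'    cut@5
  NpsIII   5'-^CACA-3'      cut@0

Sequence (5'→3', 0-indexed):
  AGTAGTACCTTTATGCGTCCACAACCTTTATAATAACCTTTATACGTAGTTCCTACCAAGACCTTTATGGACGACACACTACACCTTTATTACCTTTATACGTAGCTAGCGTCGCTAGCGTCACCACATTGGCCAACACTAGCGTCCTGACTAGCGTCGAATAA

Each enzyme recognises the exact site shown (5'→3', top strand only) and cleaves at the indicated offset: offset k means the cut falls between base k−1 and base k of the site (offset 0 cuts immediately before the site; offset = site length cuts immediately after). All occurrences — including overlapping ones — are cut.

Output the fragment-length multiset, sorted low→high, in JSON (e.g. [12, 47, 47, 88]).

Scan for sites:
  PtaVI (ACCTTTAT, off=0): starts [6, 23, 35, 60, 82, 91] → cuts [6, 23, 35, 60, 82, 91]
  YnoX (CTAGCGTC, off=8): starts [105, 114, 138, 150] → cuts [113, 122, 146, 158]
  AzqIV (ACGTAG, off=5): starts [43, 99] → cuts [48, 104]
  NpsIII (CACA, off=0): starts [19, 74, 124] → cuts [19, 74, 124]

Pooled cuts: [6, 19, 23, 35, 48, 60, 74, 82, 91, 104, 113, 122, 124, 146, 158]

Fragment lengths:
  6→19: 13 bp
  19→23: 4 bp
  23→35: 12 bp
  35→48: 13 bp
  48→60: 12 bp
  60→74: 14 bp
  74→82: 8 bp
  82→91: 9 bp
  91→104: 13 bp
  104→113: 9 bp
  113→122: 9 bp
  122→124: 2 bp
  124→146: 22 bp
  146→158: 12 bp
  158→6 (wrap): 164-158+6 = 12 bp

[2,4,8,9,9,9,12,12,12,12,13,13,13,14,22]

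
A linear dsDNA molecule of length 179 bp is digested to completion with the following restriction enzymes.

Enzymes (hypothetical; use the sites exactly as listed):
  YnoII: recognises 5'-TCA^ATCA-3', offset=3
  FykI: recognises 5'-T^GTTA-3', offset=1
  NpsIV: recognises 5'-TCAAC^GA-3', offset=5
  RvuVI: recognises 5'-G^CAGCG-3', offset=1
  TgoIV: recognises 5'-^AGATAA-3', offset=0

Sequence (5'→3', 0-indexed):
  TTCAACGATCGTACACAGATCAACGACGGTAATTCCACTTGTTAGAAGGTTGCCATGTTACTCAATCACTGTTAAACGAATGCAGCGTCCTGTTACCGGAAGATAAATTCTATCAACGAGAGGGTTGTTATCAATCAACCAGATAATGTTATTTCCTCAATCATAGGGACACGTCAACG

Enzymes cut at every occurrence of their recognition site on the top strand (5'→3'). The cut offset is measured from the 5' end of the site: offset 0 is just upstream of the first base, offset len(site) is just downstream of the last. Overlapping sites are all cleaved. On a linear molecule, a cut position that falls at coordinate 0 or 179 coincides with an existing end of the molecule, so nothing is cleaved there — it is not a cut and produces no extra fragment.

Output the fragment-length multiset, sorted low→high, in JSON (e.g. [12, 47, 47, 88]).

Scan for sites:
  YnoII TCAATCA/3: at [61, 130, 156] ⇒ [64, 133, 159]
  FykI TGTTA/1: at [39, 55, 69, 90, 125, 146] ⇒ [40, 56, 70, 91, 126, 147]
  NpsIV TCAACGA/5: at [1, 19, 112] ⇒ [6, 24, 117]
  RvuVI GCAGCG/1: at [81] ⇒ [82]
  TgoIV AGATAA/0: at [100, 140] ⇒ [100, 140]

All cut coordinates (distinct, sorted): [6, 24, 40, 56, 64, 70, 82, 91, 100, 117, 126, 133, 140, 147, 159]

Fragment lengths:
  [0,6): 6 bp
  [6,24): 18 bp
  [24,40): 16 bp
  [40,56): 16 bp
  [56,64): 8 bp
  [64,70): 6 bp
  [70,82): 12 bp
  [82,91): 9 bp
  [91,100): 9 bp
  [100,117): 17 bp
  [117,126): 9 bp
  [126,133): 7 bp
  [133,140): 7 bp
  [140,147): 7 bp
  [147,159): 12 bp
  [159,179): 20 bp

[6,6,7,7,7,8,9,9,9,12,12,16,16,17,18,20]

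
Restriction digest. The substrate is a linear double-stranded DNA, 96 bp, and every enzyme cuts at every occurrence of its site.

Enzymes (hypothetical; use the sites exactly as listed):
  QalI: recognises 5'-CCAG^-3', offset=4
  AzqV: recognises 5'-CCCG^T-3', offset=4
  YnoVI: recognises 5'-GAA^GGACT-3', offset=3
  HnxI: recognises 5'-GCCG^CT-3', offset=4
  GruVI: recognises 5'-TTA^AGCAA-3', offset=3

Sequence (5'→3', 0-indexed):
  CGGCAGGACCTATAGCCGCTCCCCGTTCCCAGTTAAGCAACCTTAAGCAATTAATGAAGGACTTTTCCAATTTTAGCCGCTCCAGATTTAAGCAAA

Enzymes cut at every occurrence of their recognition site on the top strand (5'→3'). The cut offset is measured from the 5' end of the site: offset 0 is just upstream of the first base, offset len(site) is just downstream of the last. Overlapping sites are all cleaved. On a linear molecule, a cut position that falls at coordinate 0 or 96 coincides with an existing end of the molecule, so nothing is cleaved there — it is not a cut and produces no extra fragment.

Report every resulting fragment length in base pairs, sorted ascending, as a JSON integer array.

Scan for sites:
  QalI (CCAG, off=4): starts [28, 81] → cuts [32, 85]
  AzqV (CCCGT, off=4): starts [21] → cuts [25]
  YnoVI (GAAGGACT, off=3): starts [55] → cuts [58]
  HnxI (GCCGCT, off=4): starts [14, 75] → cuts [18, 79]
  GruVI (TTAAGCAA, off=3): starts [32, 42, 87] → cuts [35, 45, 90]

All cut coordinates (distinct, sorted): [18, 25, 32, 35, 45, 58, 79, 85, 90]

Fragments:
  [0,18): 18 bp
  [18,25): 7 bp
  [25,32): 7 bp
  [32,35): 3 bp
  [35,45): 10 bp
  [45,58): 13 bp
  [58,79): 21 bp
  [79,85): 6 bp
  [85,90): 5 bp
  [90,96): 6 bp

[3,5,6,6,7,7,10,13,18,21]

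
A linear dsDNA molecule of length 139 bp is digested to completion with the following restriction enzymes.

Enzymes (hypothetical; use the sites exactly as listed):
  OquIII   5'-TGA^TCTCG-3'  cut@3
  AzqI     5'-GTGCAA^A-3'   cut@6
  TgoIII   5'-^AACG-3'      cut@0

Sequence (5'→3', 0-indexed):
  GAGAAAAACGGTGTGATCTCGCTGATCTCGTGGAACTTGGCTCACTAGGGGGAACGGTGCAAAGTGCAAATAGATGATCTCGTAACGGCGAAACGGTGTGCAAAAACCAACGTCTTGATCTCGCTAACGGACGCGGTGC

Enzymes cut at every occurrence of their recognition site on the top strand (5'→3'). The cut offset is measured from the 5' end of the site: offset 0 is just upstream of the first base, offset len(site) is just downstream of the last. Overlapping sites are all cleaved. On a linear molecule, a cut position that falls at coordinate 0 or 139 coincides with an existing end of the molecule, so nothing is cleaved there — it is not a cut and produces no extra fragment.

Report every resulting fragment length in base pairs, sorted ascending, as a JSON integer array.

Site scan:
  OquIII (TGATCTCG, off=3): starts [13, 22, 74, 115] → cuts [16, 25, 77, 118]
  AzqI (GTGCAAA, off=6): starts [56, 63, 97] → cuts [62, 69, 103]
  TgoIII (AACG, off=0): starts [6, 52, 83, 91, 108, 125] → cuts [6, 52, 83, 91, 108, 125]

Pooled cuts: [6, 16, 25, 52, 62, 69, 77, 83, 91, 103, 108, 118, 125]

Fragments:
  [0,6): 6 bp
  [6,16): 10 bp
  [16,25): 9 bp
  [25,52): 27 bp
  [52,62): 10 bp
  [62,69): 7 bp
  [69,77): 8 bp
  [77,83): 6 bp
  [83,91): 8 bp
  [91,103): 12 bp
  [103,108): 5 bp
  [108,118): 10 bp
  [118,125): 7 bp
  [125,139): 14 bp

[5,6,6,7,7,8,8,9,10,10,10,12,14,27]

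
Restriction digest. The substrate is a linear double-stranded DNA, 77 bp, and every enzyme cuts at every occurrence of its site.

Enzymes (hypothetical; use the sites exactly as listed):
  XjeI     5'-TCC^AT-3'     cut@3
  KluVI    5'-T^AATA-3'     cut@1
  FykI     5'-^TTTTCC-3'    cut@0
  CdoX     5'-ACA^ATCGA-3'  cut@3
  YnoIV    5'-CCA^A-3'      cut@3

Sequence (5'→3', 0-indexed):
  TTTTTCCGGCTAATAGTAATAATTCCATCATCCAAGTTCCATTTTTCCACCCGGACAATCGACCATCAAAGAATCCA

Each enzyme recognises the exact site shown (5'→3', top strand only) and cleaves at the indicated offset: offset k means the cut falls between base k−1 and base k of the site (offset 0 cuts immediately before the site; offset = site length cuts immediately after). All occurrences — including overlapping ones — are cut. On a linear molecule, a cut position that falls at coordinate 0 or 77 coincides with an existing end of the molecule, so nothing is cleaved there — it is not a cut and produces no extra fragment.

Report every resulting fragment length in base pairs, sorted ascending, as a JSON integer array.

Site scan:
  XjeI TCCAT/3: at [23, 37] ⇒ [26, 40]
  KluVI TAATA/1: at [10, 16] ⇒ [11, 17]
  FykI TTTTCC/0: at [1, 42] ⇒ [1, 42]
  CdoX ACAATCGA/3: at [54] ⇒ [57]
  YnoIV CCAA/3: at [31] ⇒ [34]

Pooled cuts: [1, 11, 17, 26, 34, 40, 42, 57]

Fragment lengths:
  [0,1): 1 bp
  [1,11): 10 bp
  [11,17): 6 bp
  [17,26): 9 bp
  [26,34): 8 bp
  [34,40): 6 bp
  [40,42): 2 bp
  [42,57): 15 bp
  [57,77): 20 bp

[1,2,6,6,8,9,10,15,20]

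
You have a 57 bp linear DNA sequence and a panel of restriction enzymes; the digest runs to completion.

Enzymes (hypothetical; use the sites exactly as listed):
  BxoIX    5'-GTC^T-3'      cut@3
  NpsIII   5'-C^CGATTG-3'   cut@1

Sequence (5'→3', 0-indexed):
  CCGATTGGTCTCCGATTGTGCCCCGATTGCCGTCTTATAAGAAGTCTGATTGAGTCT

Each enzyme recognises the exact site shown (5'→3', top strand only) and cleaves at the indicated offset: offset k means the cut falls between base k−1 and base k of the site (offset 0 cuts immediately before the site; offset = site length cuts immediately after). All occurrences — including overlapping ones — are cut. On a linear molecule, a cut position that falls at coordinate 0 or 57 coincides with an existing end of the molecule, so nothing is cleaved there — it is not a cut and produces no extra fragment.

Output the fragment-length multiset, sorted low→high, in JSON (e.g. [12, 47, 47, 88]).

[1,1,2,9,10,11,11,12]

Site scan:
  BxoIX GTCT/3: at [7, 31, 43, 53] ⇒ [10, 34, 46, 56]
  NpsIII CCGATTG/1: at [0, 11, 22] ⇒ [1, 12, 23]

Pooled cuts: [1, 10, 12, 23, 34, 46, 56]

Fragment lengths:
  [0,1): 1 bp
  [1,10): 9 bp
  [10,12): 2 bp
  [12,23): 11 bp
  [23,34): 11 bp
  [34,46): 12 bp
  [46,56): 10 bp
  [56,57): 1 bp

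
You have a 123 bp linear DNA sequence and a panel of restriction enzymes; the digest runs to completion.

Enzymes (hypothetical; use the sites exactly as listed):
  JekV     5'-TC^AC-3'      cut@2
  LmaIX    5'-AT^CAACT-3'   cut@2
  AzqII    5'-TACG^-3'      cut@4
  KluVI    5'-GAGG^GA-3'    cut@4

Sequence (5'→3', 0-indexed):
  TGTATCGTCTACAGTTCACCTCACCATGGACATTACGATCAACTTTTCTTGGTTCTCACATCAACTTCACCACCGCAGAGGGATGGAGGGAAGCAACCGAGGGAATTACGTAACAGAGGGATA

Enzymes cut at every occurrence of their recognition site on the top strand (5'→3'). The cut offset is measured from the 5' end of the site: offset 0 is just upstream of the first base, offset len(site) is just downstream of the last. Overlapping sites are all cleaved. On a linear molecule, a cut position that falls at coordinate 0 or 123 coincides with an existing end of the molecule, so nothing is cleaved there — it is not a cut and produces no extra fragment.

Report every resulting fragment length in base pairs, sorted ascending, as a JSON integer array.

[2,4,4,5,7,8,8,9,13,13,15,17,18]

Site scan:
  JekV (TCAC, off=2): starts [15, 20, 55, 66] → cuts [17, 22, 57, 68]
  LmaIX (ATCAACT, off=2): starts [37, 59] → cuts [39, 61]
  AzqII (TACG, off=4): starts [33, 106] → cuts [37, 110]
  KluVI (GAGGGA, off=4): starts [77, 85, 98, 115] → cuts [81, 89, 102, 119]

Pooled cuts: [17, 22, 37, 39, 57, 61, 68, 81, 89, 102, 110, 119]

Fragment lengths:
  [0,17): 17 bp
  [17,22): 5 bp
  [22,37): 15 bp
  [37,39): 2 bp
  [39,57): 18 bp
  [57,61): 4 bp
  [61,68): 7 bp
  [68,81): 13 bp
  [81,89): 8 bp
  [89,102): 13 bp
  [102,110): 8 bp
  [110,119): 9 bp
  [119,123): 4 bp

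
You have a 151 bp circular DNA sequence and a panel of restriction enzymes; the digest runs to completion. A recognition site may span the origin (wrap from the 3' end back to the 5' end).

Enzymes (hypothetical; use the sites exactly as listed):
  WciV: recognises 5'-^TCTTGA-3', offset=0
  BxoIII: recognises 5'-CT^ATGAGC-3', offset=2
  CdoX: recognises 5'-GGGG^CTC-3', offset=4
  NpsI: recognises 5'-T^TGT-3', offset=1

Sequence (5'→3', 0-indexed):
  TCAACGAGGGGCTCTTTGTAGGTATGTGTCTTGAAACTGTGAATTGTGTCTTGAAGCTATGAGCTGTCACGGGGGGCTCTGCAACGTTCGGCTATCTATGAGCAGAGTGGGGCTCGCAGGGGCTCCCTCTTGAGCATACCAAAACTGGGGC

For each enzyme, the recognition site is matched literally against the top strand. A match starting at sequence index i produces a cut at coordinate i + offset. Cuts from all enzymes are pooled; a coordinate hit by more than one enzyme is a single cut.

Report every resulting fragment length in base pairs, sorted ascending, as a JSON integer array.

[4,5,5,10,10,12,12,15,16,18,21,23]

Site scan:
  WciV TCTTGA/0: at [28, 48, 127] ⇒ [28, 48, 127]
  BxoIII CTATGAGC/2: at [56, 95] ⇒ [58, 97]
  CdoX GGGGCTC/4: at [7, 72, 108, 118, 146] ⇒ [11, 76, 112, 122, 150]
  NpsI TTGT/1: at [15, 43] ⇒ [16, 44]

Pooled cuts: [11, 16, 28, 44, 48, 58, 76, 97, 112, 122, 127, 150]

Fragment lengths:
  11→16: 5 bp
  16→28: 12 bp
  28→44: 16 bp
  44→48: 4 bp
  48→58: 10 bp
  58→76: 18 bp
  76→97: 21 bp
  97→112: 15 bp
  112→122: 10 bp
  122→127: 5 bp
  127→150: 23 bp
  150→11 (wrap): 151-150+11 = 12 bp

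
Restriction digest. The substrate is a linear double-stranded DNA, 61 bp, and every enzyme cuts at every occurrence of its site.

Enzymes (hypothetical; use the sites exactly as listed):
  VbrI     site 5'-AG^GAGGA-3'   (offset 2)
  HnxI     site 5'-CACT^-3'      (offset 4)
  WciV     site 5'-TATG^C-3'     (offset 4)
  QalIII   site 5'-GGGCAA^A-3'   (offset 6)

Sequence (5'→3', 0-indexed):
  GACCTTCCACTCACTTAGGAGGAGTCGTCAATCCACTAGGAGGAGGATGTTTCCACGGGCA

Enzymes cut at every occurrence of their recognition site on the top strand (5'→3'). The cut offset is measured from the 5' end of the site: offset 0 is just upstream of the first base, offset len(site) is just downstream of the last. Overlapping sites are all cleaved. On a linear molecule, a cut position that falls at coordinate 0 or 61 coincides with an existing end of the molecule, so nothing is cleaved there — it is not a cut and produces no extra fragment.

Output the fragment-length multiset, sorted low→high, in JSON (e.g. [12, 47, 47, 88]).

Scan for sites:
  VbrI (AGGAGGA, off=2): starts [16, 37, 40] → cuts [18, 39, 42]
  HnxI (CACT, off=4): starts [7, 11, 33] → cuts [11, 15, 37]
  WciV (TATGC, off=4): no sites
  QalIII (GGGCAAA, off=6): no sites

Pooled cuts: [11, 15, 18, 37, 39, 42]

Fragments:
  [0,11): 11 bp
  [11,15): 4 bp
  [15,18): 3 bp
  [18,37): 19 bp
  [37,39): 2 bp
  [39,42): 3 bp
  [42,61): 19 bp

[2,3,3,4,11,19,19]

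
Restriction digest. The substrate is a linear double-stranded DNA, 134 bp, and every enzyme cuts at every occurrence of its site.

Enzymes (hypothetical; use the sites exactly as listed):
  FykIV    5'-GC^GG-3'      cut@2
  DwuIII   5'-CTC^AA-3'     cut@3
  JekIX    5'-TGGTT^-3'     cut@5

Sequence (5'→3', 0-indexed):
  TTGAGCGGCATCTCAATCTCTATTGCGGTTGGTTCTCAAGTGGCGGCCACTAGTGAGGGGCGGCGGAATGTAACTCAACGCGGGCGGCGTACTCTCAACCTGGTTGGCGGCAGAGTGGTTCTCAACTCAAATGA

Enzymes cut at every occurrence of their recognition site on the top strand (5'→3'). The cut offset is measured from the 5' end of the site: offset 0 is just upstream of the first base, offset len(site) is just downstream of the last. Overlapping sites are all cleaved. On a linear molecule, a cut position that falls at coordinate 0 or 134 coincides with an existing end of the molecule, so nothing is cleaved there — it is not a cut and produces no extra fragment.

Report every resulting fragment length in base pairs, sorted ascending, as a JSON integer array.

[3,3,3,3,4,5,5,6,6,7,8,8,9,11,12,12,12,17]

Site scan:
  FykIV GCGG/2: at [4, 24, 42, 59, 62, 79, 83, 106] ⇒ [6, 26, 44, 61, 64, 81, 85, 108]
  DwuIII CTCAA/3: at [11, 34, 73, 93, 120, 125] ⇒ [14, 37, 76, 96, 123, 128]
  JekIX TGGTT/5: at [29, 100, 115] ⇒ [34, 105, 120]

Pooled cuts: [6, 14, 26, 34, 37, 44, 61, 64, 76, 81, 85, 96, 105, 108, 120, 123, 128]

Fragments:
  [0,6): 6 bp
  [6,14): 8 bp
  [14,26): 12 bp
  [26,34): 8 bp
  [34,37): 3 bp
  [37,44): 7 bp
  [44,61): 17 bp
  [61,64): 3 bp
  [64,76): 12 bp
  [76,81): 5 bp
  [81,85): 4 bp
  [85,96): 11 bp
  [96,105): 9 bp
  [105,108): 3 bp
  [108,120): 12 bp
  [120,123): 3 bp
  [123,128): 5 bp
  [128,134): 6 bp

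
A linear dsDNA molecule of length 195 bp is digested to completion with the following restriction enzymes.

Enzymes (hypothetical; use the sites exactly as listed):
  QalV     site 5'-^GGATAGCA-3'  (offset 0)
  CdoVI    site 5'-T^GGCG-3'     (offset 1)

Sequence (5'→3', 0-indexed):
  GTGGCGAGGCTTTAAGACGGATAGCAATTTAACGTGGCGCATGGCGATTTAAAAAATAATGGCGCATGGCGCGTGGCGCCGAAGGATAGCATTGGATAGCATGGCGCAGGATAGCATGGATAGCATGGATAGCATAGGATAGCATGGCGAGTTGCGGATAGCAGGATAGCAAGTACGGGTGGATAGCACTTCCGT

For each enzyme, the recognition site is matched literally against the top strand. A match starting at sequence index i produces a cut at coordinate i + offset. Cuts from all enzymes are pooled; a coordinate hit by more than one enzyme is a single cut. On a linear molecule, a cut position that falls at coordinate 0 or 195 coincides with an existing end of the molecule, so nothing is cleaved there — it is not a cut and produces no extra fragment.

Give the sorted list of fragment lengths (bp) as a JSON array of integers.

[2,6,7,7,7,8,9,9,9,9,9,10,10,10,15,16,17,17,18]

Site scan:
  QalV GGATAGCA/0: at [18, 83, 93, 108, 117, 126, 136, 155, 163, 180] ⇒ [18, 83, 93, 108, 117, 126, 136, 155, 163, 180]
  CdoVI TGGCG/1: at [1, 34, 41, 59, 66, 73, 101, 144] ⇒ [2, 35, 42, 60, 67, 74, 102, 145]

All cut coordinates (distinct, sorted): [2, 18, 35, 42, 60, 67, 74, 83, 93, 102, 108, 117, 126, 136, 145, 155, 163, 180]

Fragment lengths:
  [0,2): 2 bp
  [2,18): 16 bp
  [18,35): 17 bp
  [35,42): 7 bp
  [42,60): 18 bp
  [60,67): 7 bp
  [67,74): 7 bp
  [74,83): 9 bp
  [83,93): 10 bp
  [93,102): 9 bp
  [102,108): 6 bp
  [108,117): 9 bp
  [117,126): 9 bp
  [126,136): 10 bp
  [136,145): 9 bp
  [145,155): 10 bp
  [155,163): 8 bp
  [163,180): 17 bp
  [180,195): 15 bp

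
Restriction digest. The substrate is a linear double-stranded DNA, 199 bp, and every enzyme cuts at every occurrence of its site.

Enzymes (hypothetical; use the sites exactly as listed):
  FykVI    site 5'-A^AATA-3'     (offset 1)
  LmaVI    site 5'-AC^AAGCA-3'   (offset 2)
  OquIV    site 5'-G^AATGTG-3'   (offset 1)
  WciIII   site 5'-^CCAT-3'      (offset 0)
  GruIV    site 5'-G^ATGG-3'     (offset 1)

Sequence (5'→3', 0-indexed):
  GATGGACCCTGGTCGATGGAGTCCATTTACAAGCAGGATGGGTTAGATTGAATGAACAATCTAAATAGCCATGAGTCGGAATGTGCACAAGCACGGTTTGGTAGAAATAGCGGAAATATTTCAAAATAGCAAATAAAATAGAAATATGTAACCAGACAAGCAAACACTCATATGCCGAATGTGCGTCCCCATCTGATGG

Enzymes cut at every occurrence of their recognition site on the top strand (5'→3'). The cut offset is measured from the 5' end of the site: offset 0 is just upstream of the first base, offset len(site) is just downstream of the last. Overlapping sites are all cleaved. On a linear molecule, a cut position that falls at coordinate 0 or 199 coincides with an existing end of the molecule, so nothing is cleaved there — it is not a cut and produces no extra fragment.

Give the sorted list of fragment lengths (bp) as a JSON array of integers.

[1,4,5,5,6,7,7,7,7,8,9,9,10,11,11,14,15,17,20,26]

Per-enzyme occurrences:
  FykVI (AAATA, off=1): starts [62, 104, 113, 123, 130, 135, 141] → cuts [63, 105, 114, 124, 131, 136, 142]
  LmaVI (ACAAGCA, off=2): starts [28, 86, 155] → cuts [30, 88, 157]
  OquIV (GAATGTG, off=1): starts [78, 176] → cuts [79, 177]
  WciIII (CCAT, off=0): starts [22, 68, 188] → cuts [22, 68, 188]
  GruIV (GATGG, off=1): starts [0, 14, 36, 194] → cuts [1, 15, 37, 195]

All cut coordinates (distinct, sorted): [1, 15, 22, 30, 37, 63, 68, 79, 88, 105, 114, 124, 131, 136, 142, 157, 177, 188, 195]

Fragments:
  [0,1): 1 bp
  [1,15): 14 bp
  [15,22): 7 bp
  [22,30): 8 bp
  [30,37): 7 bp
  [37,63): 26 bp
  [63,68): 5 bp
  [68,79): 11 bp
  [79,88): 9 bp
  [88,105): 17 bp
  [105,114): 9 bp
  [114,124): 10 bp
  [124,131): 7 bp
  [131,136): 5 bp
  [136,142): 6 bp
  [142,157): 15 bp
  [157,177): 20 bp
  [177,188): 11 bp
  [188,195): 7 bp
  [195,199): 4 bp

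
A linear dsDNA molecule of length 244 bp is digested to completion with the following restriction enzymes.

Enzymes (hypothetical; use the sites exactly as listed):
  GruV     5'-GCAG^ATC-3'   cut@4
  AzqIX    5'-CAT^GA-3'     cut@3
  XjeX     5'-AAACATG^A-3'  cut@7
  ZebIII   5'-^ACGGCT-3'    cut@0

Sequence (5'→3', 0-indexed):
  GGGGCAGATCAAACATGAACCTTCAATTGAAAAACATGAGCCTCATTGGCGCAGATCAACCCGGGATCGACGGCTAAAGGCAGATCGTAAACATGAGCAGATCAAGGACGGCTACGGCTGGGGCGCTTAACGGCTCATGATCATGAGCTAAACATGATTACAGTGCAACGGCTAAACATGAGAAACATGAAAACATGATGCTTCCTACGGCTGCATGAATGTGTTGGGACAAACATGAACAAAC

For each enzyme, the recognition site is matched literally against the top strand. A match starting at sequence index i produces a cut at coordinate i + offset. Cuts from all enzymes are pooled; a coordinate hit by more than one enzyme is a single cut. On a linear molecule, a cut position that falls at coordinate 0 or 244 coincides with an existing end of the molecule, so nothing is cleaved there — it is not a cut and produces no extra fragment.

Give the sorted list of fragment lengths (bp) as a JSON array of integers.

[1,1,1,1,1,1,1,1,5,6,6,7,7,7,7,8,9,9,9,10,11,11,11,12,14,15,16,16,20,20]

Site scan:
  GruV (GCAGATC, off=4): starts [3, 50, 79, 96] → cuts [7, 54, 83, 100]
  AzqIX (CATGA, off=3): starts [13, 34, 91, 135, 141, 152, 176, 185, 193, 213, 233] → cuts [16, 37, 94, 138, 144, 155, 179, 188, 196, 216, 236]
  XjeX (AAACATGA, off=7): starts [10, 31, 88, 149, 173, 182, 190, 230] → cuts [17, 38, 95, 156, 180, 189, 197, 237]
  ZebIII (ACGGCT, off=0): starts [69, 107, 113, 129, 167, 206] → cuts [69, 107, 113, 129, 167, 206]

All cut coordinates (distinct, sorted): [7, 16, 17, 37, 38, 54, 69, 83, 94, 95, 100, 107, 113, 129, 138, 144, 155, 156, 167, 179, 180, 188, 189, 196, 197, 206, 216, 236, 237]

Fragment lengths:
  [0,7): 7 bp
  [7,16): 9 bp
  [16,17): 1 bp
  [17,37): 20 bp
  [37,38): 1 bp
  [38,54): 16 bp
  [54,69): 15 bp
  [69,83): 14 bp
  [83,94): 11 bp
  [94,95): 1 bp
  [95,100): 5 bp
  [100,107): 7 bp
  [107,113): 6 bp
  [113,129): 16 bp
  [129,138): 9 bp
  [138,144): 6 bp
  [144,155): 11 bp
  [155,156): 1 bp
  [156,167): 11 bp
  [167,179): 12 bp
  [179,180): 1 bp
  [180,188): 8 bp
  [188,189): 1 bp
  [189,196): 7 bp
  [196,197): 1 bp
  [197,206): 9 bp
  [206,216): 10 bp
  [216,236): 20 bp
  [236,237): 1 bp
  [237,244): 7 bp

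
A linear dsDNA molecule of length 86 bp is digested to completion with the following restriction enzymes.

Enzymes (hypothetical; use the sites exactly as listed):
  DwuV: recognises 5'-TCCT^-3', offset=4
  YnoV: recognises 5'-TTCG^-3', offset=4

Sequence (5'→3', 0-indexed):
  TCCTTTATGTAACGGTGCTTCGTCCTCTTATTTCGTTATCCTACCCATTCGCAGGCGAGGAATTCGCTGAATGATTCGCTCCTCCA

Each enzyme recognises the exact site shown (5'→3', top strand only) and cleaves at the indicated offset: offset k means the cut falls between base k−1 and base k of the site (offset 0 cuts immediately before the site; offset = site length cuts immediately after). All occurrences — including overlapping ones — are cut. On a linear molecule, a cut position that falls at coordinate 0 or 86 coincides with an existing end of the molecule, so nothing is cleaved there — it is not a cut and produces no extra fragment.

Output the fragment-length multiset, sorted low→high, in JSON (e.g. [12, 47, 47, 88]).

[3,4,4,5,7,9,9,12,15,18]

Site scan:
  DwuV (TCCT, off=4): starts [0, 22, 38, 79] → cuts [4, 26, 42, 83]
  YnoV (TTCG, off=4): starts [18, 31, 47, 62, 74] → cuts [22, 35, 51, 66, 78]

All cut coordinates (distinct, sorted): [4, 22, 26, 35, 42, 51, 66, 78, 83]

Fragment lengths:
  [0,4): 4 bp
  [4,22): 18 bp
  [22,26): 4 bp
  [26,35): 9 bp
  [35,42): 7 bp
  [42,51): 9 bp
  [51,66): 15 bp
  [66,78): 12 bp
  [78,83): 5 bp
  [83,86): 3 bp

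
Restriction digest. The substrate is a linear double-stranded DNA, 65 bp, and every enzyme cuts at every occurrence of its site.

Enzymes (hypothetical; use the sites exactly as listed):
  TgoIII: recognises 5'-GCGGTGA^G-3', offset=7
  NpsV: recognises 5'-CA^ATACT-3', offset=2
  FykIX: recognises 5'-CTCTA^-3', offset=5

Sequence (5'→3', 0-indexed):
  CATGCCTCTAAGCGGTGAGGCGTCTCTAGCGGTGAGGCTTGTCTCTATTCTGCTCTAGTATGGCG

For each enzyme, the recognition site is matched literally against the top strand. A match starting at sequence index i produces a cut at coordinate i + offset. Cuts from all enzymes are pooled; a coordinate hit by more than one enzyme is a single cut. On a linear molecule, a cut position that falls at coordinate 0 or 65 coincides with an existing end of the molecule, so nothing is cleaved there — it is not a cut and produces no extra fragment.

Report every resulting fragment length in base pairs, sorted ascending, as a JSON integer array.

Site scan:
  TgoIII (GCGGTGAG, off=7): starts [11, 28] → cuts [18, 35]
  NpsV (CAATACT, off=2): no sites
  FykIX (CTCTA, off=5): starts [5, 23, 42, 52] → cuts [10, 28, 47, 57]

Pooled cuts: [10, 18, 28, 35, 47, 57]

Fragment lengths:
  [0,10): 10 bp
  [10,18): 8 bp
  [18,28): 10 bp
  [28,35): 7 bp
  [35,47): 12 bp
  [47,57): 10 bp
  [57,65): 8 bp

[7,8,8,10,10,10,12]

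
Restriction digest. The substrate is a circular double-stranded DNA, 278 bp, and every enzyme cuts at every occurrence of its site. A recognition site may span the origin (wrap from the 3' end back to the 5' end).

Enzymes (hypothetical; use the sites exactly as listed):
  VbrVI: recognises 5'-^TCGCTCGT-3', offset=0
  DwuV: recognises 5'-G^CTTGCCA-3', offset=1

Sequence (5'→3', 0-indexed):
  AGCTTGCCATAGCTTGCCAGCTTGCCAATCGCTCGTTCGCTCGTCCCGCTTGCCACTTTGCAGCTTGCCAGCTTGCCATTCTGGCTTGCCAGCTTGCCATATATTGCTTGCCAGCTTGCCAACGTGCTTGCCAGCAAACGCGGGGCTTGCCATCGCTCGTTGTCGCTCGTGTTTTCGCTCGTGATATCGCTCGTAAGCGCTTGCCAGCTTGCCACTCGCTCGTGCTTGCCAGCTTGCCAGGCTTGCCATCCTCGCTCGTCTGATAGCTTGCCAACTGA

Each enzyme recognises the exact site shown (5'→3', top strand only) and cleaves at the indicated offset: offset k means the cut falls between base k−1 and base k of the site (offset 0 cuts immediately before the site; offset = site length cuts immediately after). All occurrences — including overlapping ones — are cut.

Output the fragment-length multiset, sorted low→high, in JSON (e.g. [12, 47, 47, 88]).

Scan for sites:
  VbrVI (TCGCTCGT, off=0): starts [28, 36, 152, 162, 174, 186, 215, 251] → cuts [28, 36, 152, 162, 174, 186, 215, 251]
  DwuV (GCTTGCCA, off=1): starts [1, 11, 19, 47, 62, 70, 83, 91, 105, 113, 125, 144, 198, 206, 223, 231, 240, 265] → cuts [2, 12, 20, 48, 63, 71, 84, 92, 106, 114, 126, 145, 199, 207, 224, 232, 241, 266]

All cut coordinates (distinct, sorted): [2, 12, 20, 28, 36, 48, 63, 71, 84, 92, 106, 114, 126, 145, 152, 162, 174, 186, 199, 207, 215, 224, 232, 241, 251, 266]

Fragment lengths:
  2→12: 10 bp
  12→20: 8 bp
  20→28: 8 bp
  28→36: 8 bp
  36→48: 12 bp
  48→63: 15 bp
  63→71: 8 bp
  71→84: 13 bp
  84→92: 8 bp
  92→106: 14 bp
  106→114: 8 bp
  114→126: 12 bp
  126→145: 19 bp
  145→152: 7 bp
  152→162: 10 bp
  162→174: 12 bp
  174→186: 12 bp
  186→199: 13 bp
  199→207: 8 bp
  207→215: 8 bp
  215→224: 9 bp
  224→232: 8 bp
  232→241: 9 bp
  241→251: 10 bp
  251→266: 15 bp
  266→2 (wrap): 278-266+2 = 14 bp

[7,8,8,8,8,8,8,8,8,8,9,9,10,10,10,12,12,12,12,13,13,14,14,15,15,19]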